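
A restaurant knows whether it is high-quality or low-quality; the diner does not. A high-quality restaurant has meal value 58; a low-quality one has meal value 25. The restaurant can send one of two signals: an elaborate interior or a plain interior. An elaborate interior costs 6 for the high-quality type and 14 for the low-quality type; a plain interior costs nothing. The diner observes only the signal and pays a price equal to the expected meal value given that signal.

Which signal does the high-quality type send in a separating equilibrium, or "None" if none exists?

None

Try high-quality → elaborate interior, low-quality → plain interior:
  Under separation the diner infers type exactly: elaborate interior → high-quality (pays 58), plain interior → low-quality (pays 25).
  High-quality: elaborate interior gives 58 − 6 = 52; plain interior gives 25 − 0 = 25. No deviation. ✓
  Low-quality: plain interior gives 25 − 0 = 25; elaborate interior gives 58 − 14 = 44. Would deviate. ✗
Try high-quality → plain interior, low-quality → elaborate interior:
  Under separation the diner infers type exactly: plain interior → high-quality (pays 58), elaborate interior → low-quality (pays 25).
  High-quality: plain interior gives 58 − 0 = 58; elaborate interior gives 25 − 6 = 19. No deviation. ✓
  Low-quality: elaborate interior gives 25 − 14 = 11; plain interior gives 58 − 0 = 58. Would deviate. ✗
Neither assignment is incentive-compatible.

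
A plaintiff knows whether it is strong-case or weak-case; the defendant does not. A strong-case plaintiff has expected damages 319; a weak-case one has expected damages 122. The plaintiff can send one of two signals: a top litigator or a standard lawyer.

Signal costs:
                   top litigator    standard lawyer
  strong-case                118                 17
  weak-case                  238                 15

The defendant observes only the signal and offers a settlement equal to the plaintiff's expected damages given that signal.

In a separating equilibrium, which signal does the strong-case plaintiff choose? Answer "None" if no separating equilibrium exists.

top litigator

Try strong-case → top litigator, weak-case → standard lawyer:
  If types separate, top litigator earns payment 319 and standard lawyer earns 122.
  Strong-case: top litigator gives 319 − 118 = 201; standard lawyer gives 122 − 17 = 105. No deviation. ✓
  Weak-case: standard lawyer gives 122 − 15 = 107; top litigator gives 319 − 238 = 81. No deviation. ✓
Both hold — the strong-case type sends top litigator.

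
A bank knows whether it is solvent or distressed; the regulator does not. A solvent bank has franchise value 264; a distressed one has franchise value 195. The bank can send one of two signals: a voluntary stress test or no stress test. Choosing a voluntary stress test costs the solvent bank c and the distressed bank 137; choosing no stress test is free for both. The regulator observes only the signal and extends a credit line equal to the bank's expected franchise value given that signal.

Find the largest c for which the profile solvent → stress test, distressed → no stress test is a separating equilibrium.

Under separation: stress test → solvent (pays 264); no stress test → distressed (pays 195).
Distressed: 195 − 0 = 195 ≥ 264 − 137 = 127. Holds regardless of c. ✓
Solvent: 264 − c ≥ 195 − 0, so c ≤ 264 − 195 = 69.

69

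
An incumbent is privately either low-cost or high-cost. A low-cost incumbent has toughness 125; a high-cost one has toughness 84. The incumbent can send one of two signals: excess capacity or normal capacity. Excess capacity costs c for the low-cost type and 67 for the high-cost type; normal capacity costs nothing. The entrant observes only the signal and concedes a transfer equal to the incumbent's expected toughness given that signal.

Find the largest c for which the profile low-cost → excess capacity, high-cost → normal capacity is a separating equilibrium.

41

Under separation: excess capacity → low-cost (pays 125); normal capacity → high-cost (pays 84).
High-cost: 84 − 0 = 84 ≥ 125 − 67 = 58. Holds regardless of c. ✓
Low-cost: 125 − c ≥ 84 − 0, so c ≤ 125 − 84 = 41.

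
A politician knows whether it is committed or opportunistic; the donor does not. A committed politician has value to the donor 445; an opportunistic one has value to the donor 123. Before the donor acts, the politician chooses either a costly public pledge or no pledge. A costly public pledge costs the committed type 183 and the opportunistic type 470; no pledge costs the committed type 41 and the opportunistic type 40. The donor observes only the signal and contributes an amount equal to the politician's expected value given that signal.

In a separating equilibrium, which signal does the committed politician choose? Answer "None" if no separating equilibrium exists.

pledge

Try committed → pledge, opportunistic → no pledge:
  Under separation the donor infers type exactly: pledge → committed (pays 445), no pledge → opportunistic (pays 123).
  Committed: pledge gives 445 − 183 = 262; no pledge gives 123 − 41 = 82. No deviation. ✓
  Opportunistic: no pledge gives 123 − 40 = 83; pledge gives 445 − 470 = -25. No deviation. ✓
Both hold — the committed type sends pledge.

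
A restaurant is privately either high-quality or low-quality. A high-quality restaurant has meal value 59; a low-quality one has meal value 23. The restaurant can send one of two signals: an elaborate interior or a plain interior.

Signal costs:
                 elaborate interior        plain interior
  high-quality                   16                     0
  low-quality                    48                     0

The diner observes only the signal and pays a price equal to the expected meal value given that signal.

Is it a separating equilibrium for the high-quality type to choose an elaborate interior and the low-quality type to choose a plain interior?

Under separation the diner infers type exactly: elaborate interior → high-quality (pays 59), plain interior → low-quality (pays 23).
High-quality: elaborate interior gives 59 − 16 = 43; plain interior gives 23 − 0 = 23. No deviation. ✓
Low-quality: plain interior gives 23 − 0 = 23; elaborate interior gives 59 − 48 = 11. No deviation. ✓
Neither type gains from mimicking the other.

Yes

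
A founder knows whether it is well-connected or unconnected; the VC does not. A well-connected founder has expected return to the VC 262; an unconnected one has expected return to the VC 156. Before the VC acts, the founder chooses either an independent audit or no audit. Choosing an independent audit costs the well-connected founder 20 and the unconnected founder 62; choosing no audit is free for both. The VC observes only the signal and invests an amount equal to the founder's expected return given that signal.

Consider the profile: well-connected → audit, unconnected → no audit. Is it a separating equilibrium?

No

Under separation the VC infers type exactly: audit → well-connected (pays 262), no audit → unconnected (pays 156).
Well-connected: audit gives 262 − 20 = 242; no audit gives 156 − 0 = 156. No deviation. ✓
Unconnected: no audit gives 156 − 0 = 156; audit gives 262 − 62 = 200. Would deviate. ✗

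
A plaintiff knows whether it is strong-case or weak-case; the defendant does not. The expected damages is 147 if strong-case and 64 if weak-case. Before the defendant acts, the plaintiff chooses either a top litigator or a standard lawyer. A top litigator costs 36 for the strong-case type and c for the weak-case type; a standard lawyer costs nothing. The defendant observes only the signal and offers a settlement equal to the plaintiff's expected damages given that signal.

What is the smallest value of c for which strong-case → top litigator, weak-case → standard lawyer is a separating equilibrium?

83

Under separation: top litigator → strong-case (pays 147); standard lawyer → weak-case (pays 64).
Strong-case: 147 − 36 = 111 ≥ 64 − 0 = 64. Holds regardless of c. ✓
Weak-case: 64 − 0 ≥ 147 − c, so c ≥ 147 − 64 = 83.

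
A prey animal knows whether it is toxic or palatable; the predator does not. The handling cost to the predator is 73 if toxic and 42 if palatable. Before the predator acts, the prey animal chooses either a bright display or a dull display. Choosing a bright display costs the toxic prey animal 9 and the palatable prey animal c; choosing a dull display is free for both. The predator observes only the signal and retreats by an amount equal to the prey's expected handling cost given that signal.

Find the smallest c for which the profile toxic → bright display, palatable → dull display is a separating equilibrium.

31

Under separation: bright display → toxic (pays 73); dull display → palatable (pays 42).
Toxic: 73 − 9 = 64 ≥ 42 − 0 = 42. Holds regardless of c. ✓
Palatable: 42 − 0 ≥ 73 − c, so c ≥ 73 − 42 = 31.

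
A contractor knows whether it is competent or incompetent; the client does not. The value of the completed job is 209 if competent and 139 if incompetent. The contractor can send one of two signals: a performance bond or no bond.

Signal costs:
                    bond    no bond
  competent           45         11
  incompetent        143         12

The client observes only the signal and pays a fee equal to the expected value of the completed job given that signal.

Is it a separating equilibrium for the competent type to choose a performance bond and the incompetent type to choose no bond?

If types separate, bond earns payment 209 and no bond earns 139.
Competent: bond gives 209 − 45 = 164; no bond gives 139 − 11 = 128. No deviation. ✓
Incompetent: no bond gives 139 − 12 = 127; bond gives 209 − 143 = 66. No deviation. ✓
Both incentive constraints hold.

Yes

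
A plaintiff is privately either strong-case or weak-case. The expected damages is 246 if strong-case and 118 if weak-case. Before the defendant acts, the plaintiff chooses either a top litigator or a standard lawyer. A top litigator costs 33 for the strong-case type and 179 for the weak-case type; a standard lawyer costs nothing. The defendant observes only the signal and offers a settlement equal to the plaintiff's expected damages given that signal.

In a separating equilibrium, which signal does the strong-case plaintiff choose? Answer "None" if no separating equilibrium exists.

top litigator

Try strong-case → top litigator, weak-case → standard lawyer:
  If types separate, top litigator earns payment 246 and standard lawyer earns 118.
  Strong-case: top litigator gives 246 − 33 = 213; standard lawyer gives 118 − 0 = 118. No deviation. ✓
  Weak-case: standard lawyer gives 118 − 0 = 118; top litigator gives 246 − 179 = 67. No deviation. ✓
Both hold — the strong-case type sends top litigator.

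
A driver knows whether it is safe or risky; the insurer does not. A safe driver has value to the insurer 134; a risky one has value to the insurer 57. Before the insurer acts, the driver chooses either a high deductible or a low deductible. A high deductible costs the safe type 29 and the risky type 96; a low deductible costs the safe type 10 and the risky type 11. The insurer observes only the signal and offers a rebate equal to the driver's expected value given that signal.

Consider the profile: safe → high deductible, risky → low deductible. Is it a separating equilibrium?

If types separate, high deductible earns payment 134 and low deductible earns 57.
Safe: high deductible gives 134 − 29 = 105; low deductible gives 57 − 10 = 47. No deviation. ✓
Risky: low deductible gives 57 − 11 = 46; high deductible gives 134 − 96 = 38. No deviation. ✓
Neither type gains from mimicking the other.

Yes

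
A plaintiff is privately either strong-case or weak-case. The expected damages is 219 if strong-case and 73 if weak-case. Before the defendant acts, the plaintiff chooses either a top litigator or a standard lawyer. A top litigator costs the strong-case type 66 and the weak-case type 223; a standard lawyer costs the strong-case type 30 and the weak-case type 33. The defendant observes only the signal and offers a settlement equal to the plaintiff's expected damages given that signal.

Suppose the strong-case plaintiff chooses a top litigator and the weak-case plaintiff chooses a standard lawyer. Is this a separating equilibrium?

Yes

If types separate, top litigator earns payment 219 and standard lawyer earns 73.
Strong-case: top litigator gives 219 − 66 = 153; standard lawyer gives 73 − 30 = 43. No deviation. ✓
Weak-case: standard lawyer gives 73 − 33 = 40; top litigator gives 219 − 223 = -4. No deviation. ✓
Both incentive constraints hold.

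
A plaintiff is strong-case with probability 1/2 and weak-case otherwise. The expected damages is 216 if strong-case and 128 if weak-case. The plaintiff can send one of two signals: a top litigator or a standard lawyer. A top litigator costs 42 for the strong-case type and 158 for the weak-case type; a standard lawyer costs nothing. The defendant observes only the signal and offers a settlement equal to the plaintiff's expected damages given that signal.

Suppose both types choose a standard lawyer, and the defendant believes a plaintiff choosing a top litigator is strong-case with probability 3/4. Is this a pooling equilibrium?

Yes

At the pooled signal (standard lawyer) the defendant holds the prior 1/2 and pays 1/2·216 + 1/2·128 = 172. Off-path (top litigator) belief 3/4 gives 3/4·216 + 1/4·128 = 194.
Strong-case: standard lawyer gives 172 − 0 = 172; top litigator gives 194 − 42 = 152. Stays. ✓
Weak-case: standard lawyer gives 172 − 0 = 172; top litigator gives 194 − 158 = 36. Stays. ✓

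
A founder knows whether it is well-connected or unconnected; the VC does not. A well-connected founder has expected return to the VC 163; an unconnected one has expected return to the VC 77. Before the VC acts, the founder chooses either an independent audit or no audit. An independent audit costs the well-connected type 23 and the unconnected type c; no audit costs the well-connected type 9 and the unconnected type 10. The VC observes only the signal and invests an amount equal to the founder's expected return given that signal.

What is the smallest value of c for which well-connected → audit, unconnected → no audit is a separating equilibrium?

96

Under separation: audit → well-connected (pays 163); no audit → unconnected (pays 77).
Well-connected: 163 − 23 = 140 ≥ 77 − 9 = 68. Holds regardless of c. ✓
Unconnected: 77 − 10 ≥ 163 − c, so c ≥ 163 − 67 = 96.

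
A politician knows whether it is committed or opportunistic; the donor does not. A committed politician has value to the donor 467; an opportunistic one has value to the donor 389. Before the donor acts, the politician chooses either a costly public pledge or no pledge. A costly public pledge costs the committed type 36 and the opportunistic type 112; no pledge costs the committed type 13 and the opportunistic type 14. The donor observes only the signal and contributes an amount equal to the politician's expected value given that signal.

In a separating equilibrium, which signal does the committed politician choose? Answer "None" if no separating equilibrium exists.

Try committed → pledge, opportunistic → no pledge:
  If types separate, pledge earns payment 467 and no pledge earns 389.
  Committed: pledge gives 467 − 36 = 431; no pledge gives 389 − 13 = 376. No deviation. ✓
  Opportunistic: no pledge gives 389 − 14 = 375; pledge gives 467 − 112 = 355. No deviation. ✓
Both hold — the committed type sends pledge.

pledge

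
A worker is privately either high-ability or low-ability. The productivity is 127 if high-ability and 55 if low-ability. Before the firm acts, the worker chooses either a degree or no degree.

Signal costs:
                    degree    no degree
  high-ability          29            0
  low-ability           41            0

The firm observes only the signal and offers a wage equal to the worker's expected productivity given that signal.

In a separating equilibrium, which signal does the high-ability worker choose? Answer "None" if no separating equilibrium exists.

None

Try high-ability → degree, low-ability → no degree:
  If types separate, degree earns payment 127 and no degree earns 55.
  High-ability: degree gives 127 − 29 = 98; no degree gives 55 − 0 = 55. No deviation. ✓
  Low-ability: no degree gives 55 − 0 = 55; degree gives 127 − 41 = 86. Would deviate. ✗
Try high-ability → no degree, low-ability → degree:
  If types separate, no degree earns payment 127 and degree earns 55.
  High-ability: no degree gives 127 − 0 = 127; degree gives 55 − 29 = 26. No deviation. ✓
  Low-ability: degree gives 55 − 41 = 14; no degree gives 127 − 0 = 127. Would deviate. ✗
Neither assignment is incentive-compatible.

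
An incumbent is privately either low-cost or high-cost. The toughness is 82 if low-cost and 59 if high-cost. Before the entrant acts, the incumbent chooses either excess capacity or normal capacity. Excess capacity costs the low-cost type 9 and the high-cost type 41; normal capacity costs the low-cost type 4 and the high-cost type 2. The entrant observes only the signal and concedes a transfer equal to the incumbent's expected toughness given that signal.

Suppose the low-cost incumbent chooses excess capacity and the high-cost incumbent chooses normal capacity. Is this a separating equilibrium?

If types separate, excess capacity earns payment 82 and normal capacity earns 59.
Low-cost: excess capacity gives 82 − 9 = 73; normal capacity gives 59 − 4 = 55. No deviation. ✓
High-cost: normal capacity gives 59 − 2 = 57; excess capacity gives 82 − 41 = 41. No deviation. ✓
Both incentive constraints hold.

Yes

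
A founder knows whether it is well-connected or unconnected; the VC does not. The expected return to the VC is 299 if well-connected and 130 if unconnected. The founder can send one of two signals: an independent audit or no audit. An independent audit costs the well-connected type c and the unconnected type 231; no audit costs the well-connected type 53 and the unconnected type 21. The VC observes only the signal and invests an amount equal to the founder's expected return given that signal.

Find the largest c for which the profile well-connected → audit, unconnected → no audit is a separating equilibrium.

222

Under separation: audit → well-connected (pays 299); no audit → unconnected (pays 130).
Unconnected: 130 − 21 = 109 ≥ 299 − 231 = 68. Holds regardless of c. ✓
Well-connected: 299 − c ≥ 130 − 53, so c ≤ 299 − 77 = 222.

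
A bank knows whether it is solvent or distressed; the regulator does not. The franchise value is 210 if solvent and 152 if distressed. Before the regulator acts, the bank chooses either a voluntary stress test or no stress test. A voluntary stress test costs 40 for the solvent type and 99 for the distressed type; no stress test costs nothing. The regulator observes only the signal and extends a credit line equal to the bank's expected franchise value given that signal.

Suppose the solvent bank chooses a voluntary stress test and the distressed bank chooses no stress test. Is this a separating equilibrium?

Under separation the regulator infers type exactly: stress test → solvent (pays 210), no stress test → distressed (pays 152).
Solvent: stress test gives 210 − 40 = 170; no stress test gives 152 − 0 = 152. No deviation. ✓
Distressed: no stress test gives 152 − 0 = 152; stress test gives 210 − 99 = 111. No deviation. ✓
Both incentive constraints hold.

Yes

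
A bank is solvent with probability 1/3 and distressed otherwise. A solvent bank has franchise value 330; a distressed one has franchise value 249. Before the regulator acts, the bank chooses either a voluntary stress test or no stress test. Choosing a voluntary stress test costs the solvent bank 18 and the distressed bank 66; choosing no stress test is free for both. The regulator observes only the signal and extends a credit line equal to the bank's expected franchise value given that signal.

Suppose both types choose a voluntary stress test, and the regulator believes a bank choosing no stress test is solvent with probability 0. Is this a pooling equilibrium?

On the equilibrium path (stress test) the regulator holds the prior 1/3 and pays 1/3·330 + 2/3·249 = 276. Off-path (no stress test) belief 0 gives 0·330 + 1·249 = 249.
Solvent: stress test gives 276 − 18 = 258; no stress test gives 249 − 0 = 249. Stays. ✓
Distressed: stress test gives 276 − 66 = 210; no stress test gives 249 − 0 = 249. Deviates. ✗

No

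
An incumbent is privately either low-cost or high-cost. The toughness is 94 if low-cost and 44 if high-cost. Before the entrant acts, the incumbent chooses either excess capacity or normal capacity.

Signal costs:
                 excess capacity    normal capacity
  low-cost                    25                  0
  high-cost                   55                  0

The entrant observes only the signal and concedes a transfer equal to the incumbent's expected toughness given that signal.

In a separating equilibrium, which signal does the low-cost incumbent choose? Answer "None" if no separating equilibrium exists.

Try low-cost → excess capacity, high-cost → normal capacity:
  If types separate, excess capacity earns payment 94 and normal capacity earns 44.
  Low-cost: excess capacity gives 94 − 25 = 69; normal capacity gives 44 − 0 = 44. No deviation. ✓
  High-cost: normal capacity gives 44 − 0 = 44; excess capacity gives 94 − 55 = 39. No deviation. ✓
Both hold — the low-cost type sends excess capacity.

excess capacity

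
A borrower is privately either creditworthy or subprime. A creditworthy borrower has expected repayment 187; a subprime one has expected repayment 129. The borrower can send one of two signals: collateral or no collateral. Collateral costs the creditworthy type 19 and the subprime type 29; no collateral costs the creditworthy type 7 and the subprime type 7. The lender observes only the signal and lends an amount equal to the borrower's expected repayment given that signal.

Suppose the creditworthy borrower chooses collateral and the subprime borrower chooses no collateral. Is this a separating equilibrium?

If types separate, collateral earns payment 187 and no collateral earns 129.
Creditworthy: collateral gives 187 − 19 = 168; no collateral gives 129 − 7 = 122. No deviation. ✓
Subprime: no collateral gives 129 − 7 = 122; collateral gives 187 − 29 = 158. Would deviate. ✗

No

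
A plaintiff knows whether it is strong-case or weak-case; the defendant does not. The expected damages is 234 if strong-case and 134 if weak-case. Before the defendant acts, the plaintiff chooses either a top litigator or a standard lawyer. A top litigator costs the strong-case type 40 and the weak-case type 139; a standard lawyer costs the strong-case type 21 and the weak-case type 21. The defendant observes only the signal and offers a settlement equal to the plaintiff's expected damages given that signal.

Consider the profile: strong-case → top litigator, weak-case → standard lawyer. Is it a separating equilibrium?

If types separate, top litigator earns payment 234 and standard lawyer earns 134.
Strong-case: top litigator gives 234 − 40 = 194; standard lawyer gives 134 − 21 = 113. No deviation. ✓
Weak-case: standard lawyer gives 134 − 21 = 113; top litigator gives 234 − 139 = 95. No deviation. ✓
Both incentive constraints hold.

Yes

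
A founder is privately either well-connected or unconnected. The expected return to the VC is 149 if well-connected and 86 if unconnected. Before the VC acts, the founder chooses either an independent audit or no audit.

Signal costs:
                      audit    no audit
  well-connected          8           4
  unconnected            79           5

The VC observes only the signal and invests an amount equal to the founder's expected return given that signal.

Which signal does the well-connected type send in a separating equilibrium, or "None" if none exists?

audit

Try well-connected → audit, unconnected → no audit:
  If types separate, audit earns payment 149 and no audit earns 86.
  Well-connected: audit gives 149 − 8 = 141; no audit gives 86 − 4 = 82. No deviation. ✓
  Unconnected: no audit gives 86 − 5 = 81; audit gives 149 − 79 = 70. No deviation. ✓
Both hold — the well-connected type sends audit.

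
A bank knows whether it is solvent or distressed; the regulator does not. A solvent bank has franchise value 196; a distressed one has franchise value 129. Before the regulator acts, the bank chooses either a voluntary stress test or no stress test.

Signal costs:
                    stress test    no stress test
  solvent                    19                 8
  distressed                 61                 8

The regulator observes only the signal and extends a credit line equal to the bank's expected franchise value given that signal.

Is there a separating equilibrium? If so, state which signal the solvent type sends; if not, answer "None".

None

Try solvent → stress test, distressed → no stress test:
  Under separation the regulator infers type exactly: stress test → solvent (pays 196), no stress test → distressed (pays 129).
  Solvent: stress test gives 196 − 19 = 177; no stress test gives 129 − 8 = 121. No deviation. ✓
  Distressed: no stress test gives 129 − 8 = 121; stress test gives 196 − 61 = 135. Would deviate. ✗
Try solvent → no stress test, distressed → stress test:
  Under separation the regulator infers type exactly: no stress test → solvent (pays 196), stress test → distressed (pays 129).
  Solvent: no stress test gives 196 − 8 = 188; stress test gives 129 − 19 = 110. No deviation. ✓
  Distressed: stress test gives 129 − 61 = 68; no stress test gives 196 − 8 = 188. Would deviate. ✗
Neither assignment is incentive-compatible.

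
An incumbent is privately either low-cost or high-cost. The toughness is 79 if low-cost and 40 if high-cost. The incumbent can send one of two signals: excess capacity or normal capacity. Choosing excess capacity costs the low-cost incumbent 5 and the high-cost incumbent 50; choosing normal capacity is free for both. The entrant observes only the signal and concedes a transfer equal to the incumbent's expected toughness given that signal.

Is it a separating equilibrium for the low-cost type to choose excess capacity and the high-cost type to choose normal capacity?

Yes

If types separate, excess capacity earns payment 79 and normal capacity earns 40.
Low-cost: excess capacity gives 79 − 5 = 74; normal capacity gives 40 − 0 = 40. No deviation. ✓
High-cost: normal capacity gives 40 − 0 = 40; excess capacity gives 79 − 50 = 29. No deviation. ✓
Neither type gains from mimicking the other.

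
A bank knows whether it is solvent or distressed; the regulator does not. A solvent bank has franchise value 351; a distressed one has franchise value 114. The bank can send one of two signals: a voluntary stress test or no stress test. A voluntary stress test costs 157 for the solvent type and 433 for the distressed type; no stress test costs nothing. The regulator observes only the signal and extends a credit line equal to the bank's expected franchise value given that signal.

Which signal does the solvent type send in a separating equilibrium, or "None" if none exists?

Try solvent → stress test, distressed → no stress test:
  If types separate, stress test earns payment 351 and no stress test earns 114.
  Solvent: stress test gives 351 − 157 = 194; no stress test gives 114 − 0 = 114. No deviation. ✓
  Distressed: no stress test gives 114 − 0 = 114; stress test gives 351 − 433 = -82. No deviation. ✓
Both hold — the solvent type sends stress test.

stress test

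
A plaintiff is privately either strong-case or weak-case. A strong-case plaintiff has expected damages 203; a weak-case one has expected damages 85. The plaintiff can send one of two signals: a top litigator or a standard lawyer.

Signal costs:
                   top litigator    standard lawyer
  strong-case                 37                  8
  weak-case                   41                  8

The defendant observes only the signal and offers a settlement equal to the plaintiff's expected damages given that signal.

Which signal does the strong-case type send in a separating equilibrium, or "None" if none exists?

Try strong-case → top litigator, weak-case → standard lawyer:
  If types separate, top litigator earns payment 203 and standard lawyer earns 85.
  Strong-case: top litigator gives 203 − 37 = 166; standard lawyer gives 85 − 8 = 77. No deviation. ✓
  Weak-case: standard lawyer gives 85 − 8 = 77; top litigator gives 203 − 41 = 162. Would deviate. ✗
Try strong-case → standard lawyer, weak-case → top litigator:
  If types separate, standard lawyer earns payment 203 and top litigator earns 85.
  Strong-case: standard lawyer gives 203 − 8 = 195; top litigator gives 85 − 37 = 48. No deviation. ✓
  Weak-case: top litigator gives 85 − 41 = 44; standard lawyer gives 203 − 8 = 195. Would deviate. ✗
Neither assignment is incentive-compatible.

None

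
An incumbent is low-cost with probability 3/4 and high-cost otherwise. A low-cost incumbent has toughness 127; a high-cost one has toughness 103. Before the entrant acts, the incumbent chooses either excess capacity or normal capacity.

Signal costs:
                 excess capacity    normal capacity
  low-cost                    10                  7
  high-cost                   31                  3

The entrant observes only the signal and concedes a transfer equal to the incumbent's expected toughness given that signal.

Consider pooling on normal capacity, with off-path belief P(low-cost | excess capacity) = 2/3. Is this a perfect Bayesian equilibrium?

Yes

At the pooled signal (normal capacity) the entrant holds the prior 3/4 and pays 3/4·127 + 1/4·103 = 121. Off-path (excess capacity) belief 2/3 gives 2/3·127 + 1/3·103 = 119.
Low-cost: normal capacity gives 121 − 7 = 114; excess capacity gives 119 − 10 = 109. Stays. ✓
High-cost: normal capacity gives 121 − 3 = 118; excess capacity gives 119 − 31 = 88. Stays. ✓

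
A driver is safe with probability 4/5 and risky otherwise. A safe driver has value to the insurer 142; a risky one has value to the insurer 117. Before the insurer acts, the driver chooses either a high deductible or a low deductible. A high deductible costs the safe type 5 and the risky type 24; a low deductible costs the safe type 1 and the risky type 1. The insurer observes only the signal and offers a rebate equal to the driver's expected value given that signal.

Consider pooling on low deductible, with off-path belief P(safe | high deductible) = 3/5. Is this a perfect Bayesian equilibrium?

Yes

At the pooled signal (low deductible) the insurer holds the prior 4/5 and pays 4/5·142 + 1/5·117 = 137. Off-path (high deductible) belief 3/5 gives 3/5·142 + 2/5·117 = 132.
Safe: low deductible gives 137 − 1 = 136; high deductible gives 132 − 5 = 127. Stays. ✓
Risky: low deductible gives 137 − 1 = 136; high deductible gives 132 − 24 = 108. Stays. ✓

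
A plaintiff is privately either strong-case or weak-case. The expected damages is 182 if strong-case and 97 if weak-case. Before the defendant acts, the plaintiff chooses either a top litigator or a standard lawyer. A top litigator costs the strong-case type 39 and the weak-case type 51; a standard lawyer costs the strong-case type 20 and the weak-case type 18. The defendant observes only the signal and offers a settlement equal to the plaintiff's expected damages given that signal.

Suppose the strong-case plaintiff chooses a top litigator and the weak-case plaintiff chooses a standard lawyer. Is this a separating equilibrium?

If types separate, top litigator earns payment 182 and standard lawyer earns 97.
Strong-case: top litigator gives 182 − 39 = 143; standard lawyer gives 97 − 20 = 77. No deviation. ✓
Weak-case: standard lawyer gives 97 − 18 = 79; top litigator gives 182 − 51 = 131. Would deviate. ✗

No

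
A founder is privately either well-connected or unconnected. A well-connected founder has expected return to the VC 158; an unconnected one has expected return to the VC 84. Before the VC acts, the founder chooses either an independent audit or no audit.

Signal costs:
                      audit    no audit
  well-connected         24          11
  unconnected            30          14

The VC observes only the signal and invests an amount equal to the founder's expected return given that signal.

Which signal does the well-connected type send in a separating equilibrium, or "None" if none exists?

Try well-connected → audit, unconnected → no audit:
  Under separation the VC infers type exactly: audit → well-connected (pays 158), no audit → unconnected (pays 84).
  Well-connected: audit gives 158 − 24 = 134; no audit gives 84 − 11 = 73. No deviation. ✓
  Unconnected: no audit gives 84 − 14 = 70; audit gives 158 − 30 = 128. Would deviate. ✗
Try well-connected → no audit, unconnected → audit:
  Under separation the VC infers type exactly: no audit → well-connected (pays 158), audit → unconnected (pays 84).
  Well-connected: no audit gives 158 − 11 = 147; audit gives 84 − 24 = 60. No deviation. ✓
  Unconnected: audit gives 84 − 30 = 54; no audit gives 158 − 14 = 144. Would deviate. ✗
Neither assignment is incentive-compatible.

None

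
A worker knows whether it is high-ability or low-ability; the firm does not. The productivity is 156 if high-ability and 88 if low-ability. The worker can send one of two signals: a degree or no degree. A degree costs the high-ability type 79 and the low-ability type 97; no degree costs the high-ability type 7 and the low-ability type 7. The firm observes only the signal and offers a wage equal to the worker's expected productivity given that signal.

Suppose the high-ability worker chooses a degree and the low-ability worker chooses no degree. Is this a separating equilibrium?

If types separate, degree earns payment 156 and no degree earns 88.
High-ability: degree gives 156 − 79 = 77; no degree gives 88 − 7 = 81. Would deviate. ✗
Low-ability: no degree gives 88 − 7 = 81; degree gives 156 − 97 = 59. No deviation. ✓

No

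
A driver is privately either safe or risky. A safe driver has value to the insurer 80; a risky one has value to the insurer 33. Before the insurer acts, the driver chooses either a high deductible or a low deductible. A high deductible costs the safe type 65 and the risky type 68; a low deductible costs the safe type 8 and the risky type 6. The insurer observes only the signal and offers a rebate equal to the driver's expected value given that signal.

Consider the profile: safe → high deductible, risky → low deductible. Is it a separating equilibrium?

If types separate, high deductible earns payment 80 and low deductible earns 33.
Safe: high deductible gives 80 − 65 = 15; low deductible gives 33 − 8 = 25. Would deviate. ✗
Risky: low deductible gives 33 − 6 = 27; high deductible gives 80 − 68 = 12. No deviation. ✓

No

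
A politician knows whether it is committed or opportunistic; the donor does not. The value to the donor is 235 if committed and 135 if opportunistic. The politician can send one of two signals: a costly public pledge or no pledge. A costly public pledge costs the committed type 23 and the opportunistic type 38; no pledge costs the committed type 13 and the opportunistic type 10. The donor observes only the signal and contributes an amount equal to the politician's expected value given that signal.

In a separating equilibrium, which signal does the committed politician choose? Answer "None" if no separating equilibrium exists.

None

Try committed → pledge, opportunistic → no pledge:
  If types separate, pledge earns payment 235 and no pledge earns 135.
  Committed: pledge gives 235 − 23 = 212; no pledge gives 135 − 13 = 122. No deviation. ✓
  Opportunistic: no pledge gives 135 − 10 = 125; pledge gives 235 − 38 = 197. Would deviate. ✗
Try committed → no pledge, opportunistic → pledge:
  If types separate, no pledge earns payment 235 and pledge earns 135.
  Committed: no pledge gives 235 − 13 = 222; pledge gives 135 − 23 = 112. No deviation. ✓
  Opportunistic: pledge gives 135 − 38 = 97; no pledge gives 235 − 10 = 225. Would deviate. ✗
Neither assignment is incentive-compatible.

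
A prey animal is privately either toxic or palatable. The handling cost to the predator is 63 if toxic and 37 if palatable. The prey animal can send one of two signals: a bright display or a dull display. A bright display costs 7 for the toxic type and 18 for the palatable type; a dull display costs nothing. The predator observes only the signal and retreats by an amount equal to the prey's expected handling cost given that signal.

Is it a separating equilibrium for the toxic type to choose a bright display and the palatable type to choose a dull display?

If types separate, bright display earns payment 63 and dull display earns 37.
Toxic: bright display gives 63 − 7 = 56; dull display gives 37 − 0 = 37. No deviation. ✓
Palatable: dull display gives 37 − 0 = 37; bright display gives 63 − 18 = 45. Would deviate. ✗

No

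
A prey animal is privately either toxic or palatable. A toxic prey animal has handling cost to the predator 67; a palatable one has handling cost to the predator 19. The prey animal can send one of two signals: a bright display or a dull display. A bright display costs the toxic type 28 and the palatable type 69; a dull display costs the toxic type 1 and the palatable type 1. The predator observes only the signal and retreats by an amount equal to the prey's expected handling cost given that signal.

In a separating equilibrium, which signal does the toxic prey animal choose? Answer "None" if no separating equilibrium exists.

bright display

Try toxic → bright display, palatable → dull display:
  Under separation the predator infers type exactly: bright display → toxic (pays 67), dull display → palatable (pays 19).
  Toxic: bright display gives 67 − 28 = 39; dull display gives 19 − 1 = 18. No deviation. ✓
  Palatable: dull display gives 19 − 1 = 18; bright display gives 67 − 69 = -2. No deviation. ✓
Both hold — the toxic type sends bright display.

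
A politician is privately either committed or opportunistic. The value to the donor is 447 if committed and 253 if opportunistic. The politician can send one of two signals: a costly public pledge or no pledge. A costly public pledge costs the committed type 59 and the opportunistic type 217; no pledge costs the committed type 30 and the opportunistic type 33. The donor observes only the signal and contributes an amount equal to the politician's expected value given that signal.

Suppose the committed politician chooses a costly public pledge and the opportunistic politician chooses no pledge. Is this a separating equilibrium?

If types separate, pledge earns payment 447 and no pledge earns 253.
Committed: pledge gives 447 − 59 = 388; no pledge gives 253 − 30 = 223. No deviation. ✓
Opportunistic: no pledge gives 253 − 33 = 220; pledge gives 447 − 217 = 230. Would deviate. ✗

No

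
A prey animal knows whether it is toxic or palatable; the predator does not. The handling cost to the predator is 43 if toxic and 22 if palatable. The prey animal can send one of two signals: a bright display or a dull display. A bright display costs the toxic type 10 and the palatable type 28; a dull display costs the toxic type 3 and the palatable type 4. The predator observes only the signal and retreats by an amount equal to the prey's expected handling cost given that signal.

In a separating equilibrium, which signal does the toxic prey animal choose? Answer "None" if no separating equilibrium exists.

bright display

Try toxic → bright display, palatable → dull display:
  Under separation the predator infers type exactly: bright display → toxic (pays 43), dull display → palatable (pays 22).
  Toxic: bright display gives 43 − 10 = 33; dull display gives 22 − 3 = 19. No deviation. ✓
  Palatable: dull display gives 22 − 4 = 18; bright display gives 43 − 28 = 15. No deviation. ✓
Both hold — the toxic type sends bright display.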